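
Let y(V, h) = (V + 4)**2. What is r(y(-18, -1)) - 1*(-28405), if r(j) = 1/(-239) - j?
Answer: 6741950/239 ≈ 28209.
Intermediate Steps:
y(V, h) = (4 + V)**2
r(j) = -1/239 - j
r(y(-18, -1)) - 1*(-28405) = (-1/239 - (4 - 18)**2) - 1*(-28405) = (-1/239 - 1*(-14)**2) + 28405 = (-1/239 - 1*196) + 28405 = (-1/239 - 196) + 28405 = -46845/239 + 28405 = 6741950/239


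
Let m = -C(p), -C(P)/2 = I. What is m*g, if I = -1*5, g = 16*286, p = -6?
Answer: -45760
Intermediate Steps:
g = 4576
I = -5
C(P) = 10 (C(P) = -2*(-5) = 10)
m = -10 (m = -1*10 = -10)
m*g = -10*4576 = -45760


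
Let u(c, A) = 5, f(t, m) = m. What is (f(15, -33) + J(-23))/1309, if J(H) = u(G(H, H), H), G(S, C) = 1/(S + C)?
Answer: -4/187 ≈ -0.021390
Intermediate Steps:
G(S, C) = 1/(C + S)
J(H) = 5
(f(15, -33) + J(-23))/1309 = (-33 + 5)/1309 = (1/1309)*(-28) = -4/187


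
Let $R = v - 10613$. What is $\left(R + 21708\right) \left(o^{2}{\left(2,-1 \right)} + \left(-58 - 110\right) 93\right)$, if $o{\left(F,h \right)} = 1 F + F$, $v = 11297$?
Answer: $-349494336$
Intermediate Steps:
$o{\left(F,h \right)} = 2 F$ ($o{\left(F,h \right)} = F + F = 2 F$)
$R = 684$ ($R = 11297 - 10613 = 684$)
$\left(R + 21708\right) \left(o^{2}{\left(2,-1 \right)} + \left(-58 - 110\right) 93\right) = \left(684 + 21708\right) \left(\left(2 \cdot 2\right)^{2} + \left(-58 - 110\right) 93\right) = 22392 \left(4^{2} - 15624\right) = 22392 \left(16 - 15624\right) = 22392 \left(-15608\right) = -349494336$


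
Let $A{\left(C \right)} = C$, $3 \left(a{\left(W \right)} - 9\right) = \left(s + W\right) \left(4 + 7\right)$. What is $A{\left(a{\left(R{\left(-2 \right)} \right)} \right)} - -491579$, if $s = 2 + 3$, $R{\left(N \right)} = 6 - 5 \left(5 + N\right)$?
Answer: $\frac{1474720}{3} \approx 4.9157 \cdot 10^{5}$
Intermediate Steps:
$R{\left(N \right)} = -19 - 5 N$ ($R{\left(N \right)} = 6 - \left(25 + 5 N\right) = -19 - 5 N$)
$s = 5$
$a{\left(W \right)} = \frac{82}{3} + \frac{11 W}{3}$ ($a{\left(W \right)} = 9 + \frac{\left(5 + W\right) \left(4 + 7\right)}{3} = 9 + \frac{\left(5 + W\right) 11}{3} = 9 + \frac{55 + 11 W}{3} = 9 + \left(\frac{55}{3} + \frac{11 W}{3}\right) = \frac{82}{3} + \frac{11 W}{3}$)
$A{\left(a{\left(R{\left(-2 \right)} \right)} \right)} - -491579 = \left(\frac{82}{3} + \frac{11 \left(-19 - -10\right)}{3}\right) - -491579 = \left(\frac{82}{3} + \frac{11 \left(-19 + 10\right)}{3}\right) + 491579 = \left(\frac{82}{3} + \frac{11}{3} \left(-9\right)\right) + 491579 = \left(\frac{82}{3} - 33\right) + 491579 = - \frac{17}{3} + 491579 = \frac{1474720}{3}$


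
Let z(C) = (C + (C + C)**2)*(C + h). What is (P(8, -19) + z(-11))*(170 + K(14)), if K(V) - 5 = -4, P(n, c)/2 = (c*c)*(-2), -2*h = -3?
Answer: -2030625/2 ≈ -1.0153e+6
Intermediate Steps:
h = 3/2 (h = -1/2*(-3) = 3/2 ≈ 1.5000)
P(n, c) = -4*c**2 (P(n, c) = 2*((c*c)*(-2)) = 2*(c**2*(-2)) = 2*(-2*c**2) = -4*c**2)
K(V) = 1 (K(V) = 5 - 4 = 1)
z(C) = (3/2 + C)*(C + 4*C**2) (z(C) = (C + (C + C)**2)*(C + 3/2) = (C + (2*C)**2)*(3/2 + C) = (C + 4*C**2)*(3/2 + C) = (3/2 + C)*(C + 4*C**2))
(P(8, -19) + z(-11))*(170 + K(14)) = (-4*(-19)**2 + (1/2)*(-11)*(3 + 8*(-11)**2 + 14*(-11)))*(170 + 1) = (-4*361 + (1/2)*(-11)*(3 + 8*121 - 154))*171 = (-1444 + (1/2)*(-11)*(3 + 968 - 154))*171 = (-1444 + (1/2)*(-11)*817)*171 = (-1444 - 8987/2)*171 = -11875/2*171 = -2030625/2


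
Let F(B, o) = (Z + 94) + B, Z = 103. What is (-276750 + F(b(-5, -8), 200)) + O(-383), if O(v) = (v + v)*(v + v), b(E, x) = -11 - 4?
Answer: 310188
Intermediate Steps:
b(E, x) = -15
O(v) = 4*v² (O(v) = (2*v)*(2*v) = 4*v²)
F(B, o) = 197 + B (F(B, o) = (103 + 94) + B = 197 + B)
(-276750 + F(b(-5, -8), 200)) + O(-383) = (-276750 + (197 - 15)) + 4*(-383)² = (-276750 + 182) + 4*146689 = -276568 + 586756 = 310188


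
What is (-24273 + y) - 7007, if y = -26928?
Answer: -58208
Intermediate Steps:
(-24273 + y) - 7007 = (-24273 - 26928) - 7007 = -51201 - 7007 = -58208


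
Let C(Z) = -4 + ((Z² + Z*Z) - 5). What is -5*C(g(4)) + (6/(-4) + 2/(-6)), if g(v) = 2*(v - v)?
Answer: 259/6 ≈ 43.167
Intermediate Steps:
g(v) = 0 (g(v) = 2*0 = 0)
C(Z) = -9 + 2*Z² (C(Z) = -4 + ((Z² + Z²) - 5) = -4 + (2*Z² - 5) = -4 + (-5 + 2*Z²) = -9 + 2*Z²)
-5*C(g(4)) + (6/(-4) + 2/(-6)) = -5*(-9 + 2*0²) + (6/(-4) + 2/(-6)) = -5*(-9 + 2*0) + (6*(-¼) + 2*(-⅙)) = -5*(-9 + 0) + (-3/2 - ⅓) = -5*(-9) - 11/6 = 45 - 11/6 = 259/6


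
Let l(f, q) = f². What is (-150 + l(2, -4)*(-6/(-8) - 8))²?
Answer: 32041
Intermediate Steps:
(-150 + l(2, -4)*(-6/(-8) - 8))² = (-150 + 2²*(-6/(-8) - 8))² = (-150 + 4*(-6*(-⅛) - 8))² = (-150 + 4*(¾ - 8))² = (-150 + 4*(-29/4))² = (-150 - 29)² = (-179)² = 32041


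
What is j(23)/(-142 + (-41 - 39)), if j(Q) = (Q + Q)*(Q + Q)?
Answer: -1058/111 ≈ -9.5315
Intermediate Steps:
j(Q) = 4*Q**2 (j(Q) = (2*Q)*(2*Q) = 4*Q**2)
j(23)/(-142 + (-41 - 39)) = (4*23**2)/(-142 + (-41 - 39)) = (4*529)/(-142 - 80) = 2116/(-222) = -1/222*2116 = -1058/111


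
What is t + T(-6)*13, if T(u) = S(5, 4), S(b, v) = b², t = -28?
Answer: 297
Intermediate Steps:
T(u) = 25 (T(u) = 5² = 25)
t + T(-6)*13 = -28 + 25*13 = -28 + 325 = 297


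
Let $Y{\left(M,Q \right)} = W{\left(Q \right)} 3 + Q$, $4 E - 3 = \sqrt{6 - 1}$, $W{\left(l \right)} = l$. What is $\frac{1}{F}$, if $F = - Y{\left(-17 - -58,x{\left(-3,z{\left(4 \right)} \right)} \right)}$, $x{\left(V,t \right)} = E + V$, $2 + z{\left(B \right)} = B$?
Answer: $\frac{9}{76} + \frac{\sqrt{5}}{76} \approx 0.14784$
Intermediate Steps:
$E = \frac{3}{4} + \frac{\sqrt{5}}{4}$ ($E = \frac{3}{4} + \frac{\sqrt{6 - 1}}{4} = \frac{3}{4} + \frac{\sqrt{5}}{4} \approx 1.309$)
$z{\left(B \right)} = -2 + B$
$x{\left(V,t \right)} = \frac{3}{4} + V + \frac{\sqrt{5}}{4}$ ($x{\left(V,t \right)} = \left(\frac{3}{4} + \frac{\sqrt{5}}{4}\right) + V = \frac{3}{4} + V + \frac{\sqrt{5}}{4}$)
$Y{\left(M,Q \right)} = 4 Q$ ($Y{\left(M,Q \right)} = Q 3 + Q = 3 Q + Q = 4 Q$)
$F = 9 - \sqrt{5}$ ($F = - 4 \left(\frac{3}{4} - 3 + \frac{\sqrt{5}}{4}\right) = - 4 \left(- \frac{9}{4} + \frac{\sqrt{5}}{4}\right) = - (-9 + \sqrt{5}) = 9 - \sqrt{5} \approx 6.7639$)
$\frac{1}{F} = \frac{1}{9 - \sqrt{5}}$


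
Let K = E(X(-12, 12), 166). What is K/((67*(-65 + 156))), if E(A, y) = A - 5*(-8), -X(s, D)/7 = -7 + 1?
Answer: 82/6097 ≈ 0.013449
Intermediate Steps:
X(s, D) = 42 (X(s, D) = -7*(-7 + 1) = -7*(-6) = 42)
E(A, y) = 40 + A (E(A, y) = A + 40 = 40 + A)
K = 82 (K = 40 + 42 = 82)
K/((67*(-65 + 156))) = 82/((67*(-65 + 156))) = 82/((67*91)) = 82/6097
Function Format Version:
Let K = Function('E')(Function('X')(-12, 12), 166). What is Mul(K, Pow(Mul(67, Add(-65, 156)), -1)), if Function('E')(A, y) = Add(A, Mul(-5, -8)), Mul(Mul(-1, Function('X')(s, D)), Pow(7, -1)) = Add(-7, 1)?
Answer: Rational(82, 6097) ≈ 0.013449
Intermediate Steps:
Function('X')(s, D) = 42 (Function('X')(s, D) = Mul(-7, Add(-7, 1)) = Mul(-7, -6) = 42)
Function('E')(A, y) = Add(40, A) (Function('E')(A, y) = Add(A, 40) = Add(40, A))
K = 82 (K = Add(40, 42) = 82)
Mul(K, Pow(Mul(67, Add(-65, 156)), -1)) = Mul(82, Pow(Mul(67, Add(-65, 156)), -1)) = Mul(82, Pow(Mul(67, 91), -1)) = Mul(82, Pow(6097, -1)) = Mul(82, Rational(1, 6097)) = Rational(82, 6097)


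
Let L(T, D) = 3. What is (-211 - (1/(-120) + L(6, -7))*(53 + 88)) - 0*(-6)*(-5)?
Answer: -25313/40 ≈ -632.83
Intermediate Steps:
(-211 - (1/(-120) + L(6, -7))*(53 + 88)) - 0*(-6)*(-5) = (-211 - (1/(-120) + 3)*(53 + 88)) - 0*(-6)*(-5) = (-211 - (-1/120 + 3)*141) - 0*(-5) = (-211 - 359*141/120) - 1*0 = (-211 - 1*16873/40) + 0 = (-211 - 16873/40) + 0 = -25313/40 + 0 = -25313/40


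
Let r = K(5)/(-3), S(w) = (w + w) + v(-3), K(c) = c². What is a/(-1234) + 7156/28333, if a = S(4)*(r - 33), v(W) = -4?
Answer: 20272340/52444383 ≈ 0.38655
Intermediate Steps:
S(w) = -4 + 2*w (S(w) = (w + w) - 4 = 2*w - 4 = -4 + 2*w)
r = -25/3 (r = 5²/(-3) = 25*(-⅓) = -25/3 ≈ -8.3333)
a = -496/3 (a = (-4 + 2*4)*(-25/3 - 33) = (-4 + 8)*(-124/3) = 4*(-124/3) = -496/3 ≈ -165.33)
a/(-1234) + 7156/28333 = -496/3/(-1234) + 7156/28333 = -496/3*(-1/1234) + 7156*(1/28333) = 248/1851 + 7156/28333 = 20272340/52444383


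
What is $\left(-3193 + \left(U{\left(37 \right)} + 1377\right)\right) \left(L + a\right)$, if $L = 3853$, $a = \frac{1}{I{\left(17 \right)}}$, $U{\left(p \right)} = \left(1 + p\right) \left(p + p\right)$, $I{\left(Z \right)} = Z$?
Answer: $\frac{65239992}{17} \approx 3.8376 \cdot 10^{6}$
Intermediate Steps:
$U{\left(p \right)} = 2 p \left(1 + p\right)$ ($U{\left(p \right)} = \left(1 + p\right) 2 p = 2 p \left(1 + p\right)$)
$a = \frac{1}{17} \approx 0.058824$
$\left(-3193 + \left(U{\left(37 \right)} + 1377\right)\right) \left(L + a\right) = \left(-3193 + \left(2 \cdot 37 \left(1 + 37\right) + 1377\right)\right) \left(3853 + \frac{1}{17}\right) = \left(-3193 + \left(2 \cdot 37 \cdot 38 + 1377\right)\right) \frac{65502}{17} = \left(-3193 + \left(2812 + 1377\right)\right) \frac{65502}{17} = \left(-3193 + 4189\right) \frac{65502}{17} = 996 \cdot \frac{65502}{17} = \frac{65239992}{17}$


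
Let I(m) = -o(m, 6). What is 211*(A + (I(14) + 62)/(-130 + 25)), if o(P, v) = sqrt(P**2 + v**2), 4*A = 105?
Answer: 2273947/420 + 422*sqrt(58)/105 ≈ 5444.8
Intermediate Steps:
A = 105/4 (A = (1/4)*105 = 105/4 ≈ 26.250)
I(m) = -sqrt(36 + m**2) (I(m) = -sqrt(m**2 + 6**2) = -sqrt(m**2 + 36) = -sqrt(36 + m**2))
211*(A + (I(14) + 62)/(-130 + 25)) = 211*(105/4 + (-sqrt(36 + 14**2) + 62)/(-130 + 25)) = 211*(105/4 + (-sqrt(36 + 196) + 62)/(-105)) = 211*(105/4 + (-sqrt(232) + 62)*(-1/105)) = 211*(105/4 + (-2*sqrt(58) + 62)*(-1/105)) = 211*(105/4 + (62 - 2*sqrt(58))*(-1/105)) = 211*(105/4 + (-62/105 + 2*sqrt(58)/105)) = 211*(10777/420 + 2*sqrt(58)/105) = 2273947/420 + 422*sqrt(58)/105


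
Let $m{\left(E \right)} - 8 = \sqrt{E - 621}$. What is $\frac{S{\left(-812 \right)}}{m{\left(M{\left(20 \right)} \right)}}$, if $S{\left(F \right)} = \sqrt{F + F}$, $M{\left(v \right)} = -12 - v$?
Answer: $\frac{2 \sqrt{406}}{\sqrt{653} - 8 i} \approx 1.4363 + 0.44964 i$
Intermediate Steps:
$m{\left(E \right)} = 8 + \sqrt{-621 + E}$ ($m{\left(E \right)} = 8 + \sqrt{E - 621} = 8 + \sqrt{-621 + E}$)
$S{\left(F \right)} = \sqrt{2} \sqrt{F}$ ($S{\left(F \right)} = \sqrt{2 F} = \sqrt{2} \sqrt{F}$)
$\frac{S{\left(-812 \right)}}{m{\left(M{\left(20 \right)} \right)}} = \frac{\sqrt{2} \sqrt{-812}}{8 + \sqrt{-621 - 32}} = \frac{\sqrt{2} \cdot 2 i \sqrt{203}}{8 + \sqrt{-621 - 32}} = \frac{2 i \sqrt{406}}{8 + \sqrt{-621 - 32}} = \frac{2 i \sqrt{406}}{8 + \sqrt{-653}} = \frac{2 i \sqrt{406}}{8 + i \sqrt{653}}$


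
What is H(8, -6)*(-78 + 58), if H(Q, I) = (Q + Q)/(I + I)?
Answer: 80/3 ≈ 26.667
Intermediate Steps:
H(Q, I) = Q/I (H(Q, I) = (2*Q)/((2*I)) = (2*Q)*(1/(2*I)) = Q/I)
H(8, -6)*(-78 + 58) = (8/(-6))*(-78 + 58) = (8*(-1/6))*(-20) = -4/3*(-20) = 80/3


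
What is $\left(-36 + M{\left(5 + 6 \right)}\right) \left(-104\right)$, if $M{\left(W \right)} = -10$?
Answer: $4784$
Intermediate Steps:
$\left(-36 + M{\left(5 + 6 \right)}\right) \left(-104\right) = \left(-36 - 10\right) \left(-104\right) = \left(-46\right) \left(-104\right) = 4784$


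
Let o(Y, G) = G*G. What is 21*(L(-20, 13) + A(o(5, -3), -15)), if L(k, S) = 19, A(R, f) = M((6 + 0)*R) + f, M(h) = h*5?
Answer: 5754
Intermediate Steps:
o(Y, G) = G²
M(h) = 5*h
A(R, f) = f + 30*R (A(R, f) = 5*((6 + 0)*R) + f = 5*(6*R) + f = 30*R + f = f + 30*R)
21*(L(-20, 13) + A(o(5, -3), -15)) = 21*(19 + (-15 + 30*(-3)²)) = 21*(19 + (-15 + 30*9)) = 21*(19 + (-15 + 270)) = 21*(19 + 255) = 21*274 = 5754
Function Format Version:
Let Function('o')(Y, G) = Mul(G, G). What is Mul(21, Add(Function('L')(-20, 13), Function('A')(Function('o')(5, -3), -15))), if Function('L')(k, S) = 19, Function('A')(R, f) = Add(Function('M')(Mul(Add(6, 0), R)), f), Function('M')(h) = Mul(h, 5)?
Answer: 5754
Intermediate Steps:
Function('o')(Y, G) = Pow(G, 2)
Function('M')(h) = Mul(5, h)
Function('A')(R, f) = Add(f, Mul(30, R)) (Function('A')(R, f) = Add(Mul(5, Mul(Add(6, 0), R)), f) = Add(Mul(5, Mul(6, R)), f) = Add(Mul(30, R), f) = Add(f, Mul(30, R)))
Mul(21, Add(Function('L')(-20, 13), Function('A')(Function('o')(5, -3), -15))) = Mul(21, Add(19, Add(-15, Mul(30, Pow(-3, 2))))) = Mul(21, Add(19, Add(-15, Mul(30, 9)))) = Mul(21, Add(19, Add(-15, 270))) = Mul(21, Add(19, 255)) = Mul(21, 274) = 5754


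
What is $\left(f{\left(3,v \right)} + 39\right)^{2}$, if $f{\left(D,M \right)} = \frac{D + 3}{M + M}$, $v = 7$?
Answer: $\frac{76176}{49} \approx 1554.6$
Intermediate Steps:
$f{\left(D,M \right)} = \frac{3 + D}{2 M}$
$\left(f{\left(3,v \right)} + 39\right)^{2} = \left(\frac{3 + 3}{2 \cdot 7} + 39\right)^{2} = \left(\frac{1}{2} \cdot \frac{1}{7} \cdot 6 + 39\right)^{2} = \left(\frac{3}{7} + 39\right)^{2} = \left(\frac{276}{7}\right)^{2} = \frac{76176}{49}$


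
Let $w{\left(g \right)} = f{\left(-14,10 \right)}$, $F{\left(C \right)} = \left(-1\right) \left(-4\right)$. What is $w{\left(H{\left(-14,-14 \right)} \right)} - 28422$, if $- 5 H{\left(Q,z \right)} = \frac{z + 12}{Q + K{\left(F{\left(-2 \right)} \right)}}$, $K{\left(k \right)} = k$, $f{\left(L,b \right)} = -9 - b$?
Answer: $-28441$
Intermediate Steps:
$F{\left(C \right)} = 4$
$H{\left(Q,z \right)} = - \frac{12 + z}{5 \left(4 + Q\right)}$ ($H{\left(Q,z \right)} = - \frac{\left(z + 12\right) \frac{1}{Q + 4}}{5} = - \frac{\left(12 + z\right) \frac{1}{4 + Q}}{5} = - \frac{\frac{1}{4 + Q} \left(12 + z\right)}{5} = - \frac{12 + z}{5 \left(4 + Q\right)}$)
$w{\left(g \right)} = -19$ ($w{\left(g \right)} = -9 - 10 = -19$)
$w{\left(H{\left(-14,-14 \right)} \right)} - 28422 = -19 - 28422 = -28441$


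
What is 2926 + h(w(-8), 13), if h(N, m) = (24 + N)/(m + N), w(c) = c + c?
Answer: 8770/3 ≈ 2923.3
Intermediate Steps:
w(c) = 2*c
h(N, m) = (24 + N)/(N + m)
2926 + h(w(-8), 13) = 2926 + (24 + 2*(-8))/(2*(-8) + 13) = 2926 + (24 - 16)/(-16 + 13) = 2926 + 8/(-3) = 2926 - ⅓*8 = 2926 - 8/3 = 8770/3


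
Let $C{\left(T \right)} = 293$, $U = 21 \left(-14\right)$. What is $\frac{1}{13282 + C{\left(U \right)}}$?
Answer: $\frac{1}{13575} \approx 7.3665 \cdot 10^{-5}$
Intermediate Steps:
$U = -294$
$\frac{1}{13282 + C{\left(U \right)}} = \frac{1}{13282 + 293} = \frac{1}{13575}$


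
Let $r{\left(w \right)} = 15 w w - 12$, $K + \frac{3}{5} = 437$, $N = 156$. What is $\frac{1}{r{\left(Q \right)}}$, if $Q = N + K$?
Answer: $\frac{5}{26320272} \approx 1.8997 \cdot 10^{-7}$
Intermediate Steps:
$K = \frac{2182}{5}$ ($K = - \frac{3}{5} + 437 = \frac{2182}{5} \approx 436.4$)
$Q = \frac{2962}{5}$ ($Q = 156 + \frac{2182}{5} = \frac{2962}{5} \approx 592.4$)
$r{\left(w \right)} = -12 + 15 w^{2}$ ($r{\left(w \right)} = 15 w^{2} - 12 = -12 + 15 w^{2}$)
$\frac{1}{r{\left(Q \right)}} = \frac{1}{-12 + 15 \left(\frac{2962}{5}\right)^{2}} = \frac{1}{-12 + 15 \cdot \frac{8773444}{25}} = \frac{1}{-12 + \frac{26320332}{5}} = \frac{1}{\frac{26320272}{5}} = \frac{5}{26320272}$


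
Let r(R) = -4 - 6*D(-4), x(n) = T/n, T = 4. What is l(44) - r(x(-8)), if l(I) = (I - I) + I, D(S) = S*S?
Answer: 144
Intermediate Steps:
D(S) = S**2
x(n) = 4/n
l(I) = I (l(I) = 0 + I = I)
r(R) = -100 (r(R) = -4 - 6*(-4)**2 = -4 - 6*16 = -4 - 96 = -100)
l(44) - r(x(-8)) = 44 - 1*(-100) = 44 + 100 = 144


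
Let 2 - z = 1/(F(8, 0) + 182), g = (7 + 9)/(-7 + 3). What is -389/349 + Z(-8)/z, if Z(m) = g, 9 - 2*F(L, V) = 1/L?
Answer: -3239409/1038275 ≈ -3.1200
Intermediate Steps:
F(L, V) = 9/2 - 1/(2*L)
g = -4 (g = 16/(-4) = 16*(-¼) = -4)
Z(m) = -4
z = 5950/2983 (z = 2 - 1/((½)*(-1 + 9*8)/8 + 182) = 2 - 1/((½)*(⅛)*(-1 + 72) + 182) = 2 - 1/((½)*(⅛)*71 + 182) = 2 - 1/(71/16 + 182) = 2 - 1/2983/16 = 2 - 1*16/2983 = 2 - 16/2983 = 5950/2983 ≈ 1.9946)
-389/349 + Z(-8)/z = -389/349 - 4/5950/2983 = -389*1/349 - 4*2983/5950 = -389/349 - 5966/2975 = -3239409/1038275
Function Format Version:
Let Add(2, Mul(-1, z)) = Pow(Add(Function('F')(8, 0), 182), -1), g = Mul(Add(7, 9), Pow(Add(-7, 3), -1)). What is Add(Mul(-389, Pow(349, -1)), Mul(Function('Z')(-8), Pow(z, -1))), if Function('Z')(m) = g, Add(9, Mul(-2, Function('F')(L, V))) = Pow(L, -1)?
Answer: Rational(-3239409, 1038275) ≈ -3.1200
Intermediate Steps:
Function('F')(L, V) = Add(Rational(9, 2), Mul(Rational(-1, 2), Pow(L, -1)))
g = -4 (g = Mul(16, Pow(-4, -1)) = Mul(16, Rational(-1, 4)) = -4)
Function('Z')(m) = -4
z = Rational(5950, 2983) (z = Add(2, Mul(-1, Pow(Add(Mul(Rational(1, 2), Pow(8, -1), Add(-1, Mul(9, 8))), 182), -1))) = Add(2, Mul(-1, Pow(Add(Mul(Rational(1, 2), Rational(1, 8), Add(-1, 72)), 182), -1))) = Add(2, Mul(-1, Pow(Add(Mul(Rational(1, 2), Rational(1, 8), 71), 182), -1))) = Add(2, Mul(-1, Pow(Add(Rational(71, 16), 182), -1))) = Add(2, Mul(-1, Pow(Rational(2983, 16), -1))) = Add(2, Mul(-1, Rational(16, 2983))) = Add(2, Rational(-16, 2983)) = Rational(5950, 2983) ≈ 1.9946)
Add(Mul(-389, Pow(349, -1)), Mul(Function('Z')(-8), Pow(z, -1))) = Add(Mul(-389, Pow(349, -1)), Mul(-4, Pow(Rational(5950, 2983), -1))) = Add(Mul(-389, Rational(1, 349)), Mul(-4, Rational(2983, 5950))) = Add(Rational(-389, 349), Rational(-5966, 2975)) = Rational(-3239409, 1038275)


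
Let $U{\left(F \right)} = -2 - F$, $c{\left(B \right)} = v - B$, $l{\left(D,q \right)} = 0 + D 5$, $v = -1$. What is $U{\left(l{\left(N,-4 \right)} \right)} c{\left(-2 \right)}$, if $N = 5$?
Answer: $-27$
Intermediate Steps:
$l{\left(D,q \right)} = 5 D$ ($l{\left(D,q \right)} = 0 + 5 D = 5 D$)
$c{\left(B \right)} = -1 - B$
$U{\left(l{\left(N,-4 \right)} \right)} c{\left(-2 \right)} = \left(-2 - 5 \cdot 5\right) \left(-1 - -2\right) = \left(-2 - 25\right) \left(-1 + 2\right) = \left(-2 - 25\right) 1 = \left(-27\right) 1 = -27$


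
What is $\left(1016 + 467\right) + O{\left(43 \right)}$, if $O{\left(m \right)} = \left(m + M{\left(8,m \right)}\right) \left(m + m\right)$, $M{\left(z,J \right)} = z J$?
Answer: $34765$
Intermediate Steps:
$M{\left(z,J \right)} = J z$
$O{\left(m \right)} = 18 m^{2}$ ($O{\left(m \right)} = \left(m + m 8\right) \left(m + m\right) = \left(m + 8 m\right) 2 m = 9 m 2 m = 18 m^{2}$)
$\left(1016 + 467\right) + O{\left(43 \right)} = \left(1016 + 467\right) + 18 \cdot 43^{2} = 1483 + 18 \cdot 1849 = 1483 + 33282 = 34765$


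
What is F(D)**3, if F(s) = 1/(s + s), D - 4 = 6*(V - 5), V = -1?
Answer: -1/262144 ≈ -3.8147e-6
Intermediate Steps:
D = -32 (D = 4 + 6*(-1 - 5) = 4 + 6*(-6) = 4 - 36 = -32)
F(s) = 1/(2*s)
F(D)**3 = ((1/2)/(-32))**3 = ((1/2)*(-1/32))**3 = (-1/64)**3 = -1/262144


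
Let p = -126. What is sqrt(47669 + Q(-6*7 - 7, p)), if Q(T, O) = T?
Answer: 2*sqrt(11905) ≈ 218.22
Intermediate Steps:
sqrt(47669 + Q(-6*7 - 7, p)) = sqrt(47669 + (-6*7 - 7)) = sqrt(47669 + (-42 - 7)) = sqrt(47669 - 49) = sqrt(47620) = 2*sqrt(11905)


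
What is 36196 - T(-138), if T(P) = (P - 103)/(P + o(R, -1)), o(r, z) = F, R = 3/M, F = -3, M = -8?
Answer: 5103395/141 ≈ 36194.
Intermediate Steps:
R = -3/8 (R = 3/(-8) = 3*(-1/8) = -3/8 ≈ -0.37500)
o(r, z) = -3
T(P) = (-103 + P)/(-3 + P) (T(P) = (P - 103)/(P - 3) = (-103 + P)/(-3 + P))
36196 - T(-138) = 36196 - (-103 - 138)/(-3 - 138) = 36196 - (-241)/(-141) = 36196 - (-1)*(-241)/141 = 36196 - 1*241/141 = 36196 - 241/141 = 5103395/141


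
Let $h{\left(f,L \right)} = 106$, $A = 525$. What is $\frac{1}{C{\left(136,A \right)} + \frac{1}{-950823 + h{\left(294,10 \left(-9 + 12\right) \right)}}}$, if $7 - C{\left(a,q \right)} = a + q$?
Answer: $- \frac{950717}{621768919} \approx -0.0015291$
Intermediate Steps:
$C{\left(a,q \right)} = 7 - a - q$ ($C{\left(a,q \right)} = 7 - \left(a + q\right) = 7 - a - q$)
$\frac{1}{C{\left(136,A \right)} + \frac{1}{-950823 + h{\left(294,10 \left(-9 + 12\right) \right)}}} = \frac{1}{\left(7 - 136 - 525\right) + \frac{1}{-950823 + 106}} = \frac{1}{\left(7 - 136 - 525\right) + \frac{1}{-950717}} = \frac{1}{-654 - \frac{1}{950717}} = \frac{1}{- \frac{621768919}{950717}} = - \frac{950717}{621768919}$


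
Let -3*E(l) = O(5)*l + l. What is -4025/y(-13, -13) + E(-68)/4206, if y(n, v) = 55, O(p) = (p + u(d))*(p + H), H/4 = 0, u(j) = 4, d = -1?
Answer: -5061541/69399 ≈ -72.934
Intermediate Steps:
H = 0 (H = 4*0 = 0)
O(p) = p*(4 + p) (O(p) = (p + 4)*(p + 0) = (4 + p)*p = p*(4 + p))
E(l) = -46*l/3 (E(l) = -((5*(4 + 5))*l + l)/3 = -((5*9)*l + l)/3 = -(45*l + l)/3 = -46*l/3)
-4025/y(-13, -13) + E(-68)/4206 = -4025/55 - 46/3*(-68)/4206 = -4025*1/55 + (3128/3)*(1/4206) = -805/11 + 1564/6309 = -5061541/69399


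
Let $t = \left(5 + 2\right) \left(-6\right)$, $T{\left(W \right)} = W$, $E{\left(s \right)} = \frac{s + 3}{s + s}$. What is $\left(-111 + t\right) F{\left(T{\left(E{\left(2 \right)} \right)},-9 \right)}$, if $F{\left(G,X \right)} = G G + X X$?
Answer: $- \frac{202113}{16} \approx -12632.0$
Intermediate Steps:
$E{\left(s \right)} = \frac{3 + s}{2 s}$
$t = -42$ ($t = 7 \left(-6\right) = -42$)
$F{\left(G,X \right)} = G^{2} + X^{2}$
$\left(-111 + t\right) F{\left(T{\left(E{\left(2 \right)} \right)},-9 \right)} = \left(-111 - 42\right) \left(\left(\frac{3 + 2}{2 \cdot 2}\right)^{2} + \left(-9\right)^{2}\right) = - 153 \left(\left(\frac{1}{2} \cdot \frac{1}{2} \cdot 5\right)^{2} + 81\right) = - 153 \left(\left(\frac{5}{4}\right)^{2} + 81\right) = - 153 \left(\frac{25}{16} + 81\right) = \left(-153\right) \frac{1321}{16} = - \frac{202113}{16}$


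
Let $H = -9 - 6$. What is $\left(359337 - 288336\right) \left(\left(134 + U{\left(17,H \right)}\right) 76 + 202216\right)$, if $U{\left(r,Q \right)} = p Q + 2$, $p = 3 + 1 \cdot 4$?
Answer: $14524816572$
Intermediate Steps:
$p = 7$ ($p = 3 + 4 = 7$)
$H = -15$ ($H = -9 - 6 = -15$)
$U{\left(r,Q \right)} = 2 + 7 Q$ ($U{\left(r,Q \right)} = 7 Q + 2 = 2 + 7 Q$)
$\left(359337 - 288336\right) \left(\left(134 + U{\left(17,H \right)}\right) 76 + 202216\right) = \left(359337 - 288336\right) \left(\left(134 + \left(2 + 7 \left(-15\right)\right)\right) 76 + 202216\right) = 71001 \left(\left(134 + \left(2 - 105\right)\right) 76 + 202216\right) = 71001 \left(\left(134 - 103\right) 76 + 202216\right) = 71001 \left(31 \cdot 76 + 202216\right) = 71001 \left(2356 + 202216\right) = 71001 \cdot 204572 = 14524816572$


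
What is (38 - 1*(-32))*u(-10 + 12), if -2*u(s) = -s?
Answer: 70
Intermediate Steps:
u(s) = s/2 (u(s) = -(-1)*s/2 = s/2)
(38 - 1*(-32))*u(-10 + 12) = (38 - 1*(-32))*((-10 + 12)/2) = (38 + 32)*((1/2)*2) = 70*1 = 70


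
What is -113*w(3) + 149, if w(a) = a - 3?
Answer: 149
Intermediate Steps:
w(a) = -3 + a
-113*w(3) + 149 = -113*(-3 + 3) + 149 = -113*0 + 149 = 0 + 149 = 149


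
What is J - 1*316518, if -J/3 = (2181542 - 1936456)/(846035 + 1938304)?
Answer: -293764715620/928113 ≈ -3.1652e+5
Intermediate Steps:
J = -245086/928113 (J = -3*(2181542 - 1936456)/(846035 + 1938304) = -735258/2784339 = -3*245086/2784339 = -245086/928113 ≈ -0.26407)
J - 1*316518 = -245086/928113 - 1*316518 = -245086/928113 - 316518 = -293764715620/928113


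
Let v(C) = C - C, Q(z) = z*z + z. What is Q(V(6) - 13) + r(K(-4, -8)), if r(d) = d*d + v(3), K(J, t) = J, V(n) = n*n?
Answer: 568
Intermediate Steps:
V(n) = n**2
Q(z) = z + z**2 (Q(z) = z**2 + z = z + z**2)
v(C) = 0
r(d) = d**2 (r(d) = d*d + 0 = d**2 + 0 = d**2)
Q(V(6) - 13) + r(K(-4, -8)) = (6**2 - 13)*(1 + (6**2 - 13)) + (-4)**2 = (36 - 13)*(1 + (36 - 13)) + 16 = 23*(1 + 23) + 16 = 23*24 + 16 = 552 + 16 = 568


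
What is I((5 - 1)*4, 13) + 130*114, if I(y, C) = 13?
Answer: 14833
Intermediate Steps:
I((5 - 1)*4, 13) + 130*114 = 13 + 130*114 = 13 + 14820 = 14833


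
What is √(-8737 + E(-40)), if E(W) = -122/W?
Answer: I*√873395/10 ≈ 93.456*I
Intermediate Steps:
√(-8737 + E(-40)) = √(-8737 - 122/(-40)) = √(-8737 - 122*(-1/40)) = √(-8737 + 61/20) = √(-174679/20) = I*√873395/10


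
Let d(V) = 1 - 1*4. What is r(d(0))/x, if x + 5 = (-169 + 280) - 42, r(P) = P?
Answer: -3/64 ≈ -0.046875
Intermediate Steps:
d(V) = -3 (d(V) = 1 - 4 = -3)
x = 64 (x = -5 + ((-169 + 280) - 42) = -5 + (111 - 42) = -5 + 69 = 64)
r(d(0))/x = -3/64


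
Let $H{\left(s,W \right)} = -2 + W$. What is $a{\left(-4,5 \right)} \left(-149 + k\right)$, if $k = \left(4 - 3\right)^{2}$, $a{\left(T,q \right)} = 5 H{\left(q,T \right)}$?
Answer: $4440$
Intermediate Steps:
$a{\left(T,q \right)} = -10 + 5 T$ ($a{\left(T,q \right)} = 5 \left(-2 + T\right) = -10 + 5 T$)
$k = 1$ ($k = 1^{2} = 1$)
$a{\left(-4,5 \right)} \left(-149 + k\right) = \left(-10 + 5 \left(-4\right)\right) \left(-149 + 1\right) = \left(-10 - 20\right) \left(-148\right) = \left(-30\right) \left(-148\right) = 4440$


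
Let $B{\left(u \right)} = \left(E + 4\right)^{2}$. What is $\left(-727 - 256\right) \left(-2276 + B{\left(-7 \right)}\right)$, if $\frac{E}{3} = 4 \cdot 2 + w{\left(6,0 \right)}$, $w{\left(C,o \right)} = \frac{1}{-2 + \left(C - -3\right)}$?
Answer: $\frac{70700309}{49} \approx 1.4429 \cdot 10^{6}$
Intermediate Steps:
$w{\left(C,o \right)} = \frac{1}{1 + C}$ ($w{\left(C,o \right)} = \frac{1}{-2 + \left(C + 3\right)} = \frac{1}{-2 + \left(3 + C\right)} = \frac{1}{1 + C}$)
$E = \frac{171}{7}$ ($E = 3 \left(4 \cdot 2 + \frac{1}{1 + 6}\right) = 3 \left(8 + \frac{1}{7}\right) = 3 \cdot \frac{57}{7} = \frac{171}{7} \approx 24.429$)
$B{\left(u \right)} = \frac{39601}{49}$ ($B{\left(u \right)} = \left(\frac{171}{7} + 4\right)^{2} = \left(\frac{199}{7}\right)^{2} = \frac{39601}{49}$)
$\left(-727 - 256\right) \left(-2276 + B{\left(-7 \right)}\right) = \left(-727 - 256\right) \left(-2276 + \frac{39601}{49}\right) = \left(-983\right) \left(- \frac{71923}{49}\right) = \frac{70700309}{49}$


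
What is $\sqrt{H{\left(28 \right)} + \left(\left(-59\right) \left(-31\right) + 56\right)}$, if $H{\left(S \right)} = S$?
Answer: $\sqrt{1913} \approx 43.738$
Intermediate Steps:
$\sqrt{H{\left(28 \right)} + \left(\left(-59\right) \left(-31\right) + 56\right)} = \sqrt{28 + \left(\left(-59\right) \left(-31\right) + 56\right)} = \sqrt{28 + \left(1829 + 56\right)} = \sqrt{28 + 1885} = \sqrt{1913}$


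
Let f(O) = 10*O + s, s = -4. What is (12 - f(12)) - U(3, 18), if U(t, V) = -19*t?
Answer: -47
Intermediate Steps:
f(O) = -4 + 10*O (f(O) = 10*O - 4 = -4 + 10*O)
(12 - f(12)) - U(3, 18) = (12 - (-4 + 10*12)) - (-19)*3 = (12 - (-4 + 120)) - 1*(-57) = (12 - 1*116) + 57 = (12 - 116) + 57 = -104 + 57 = -47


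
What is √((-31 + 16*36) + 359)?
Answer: 2*√226 ≈ 30.067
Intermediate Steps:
√((-31 + 16*36) + 359) = √((-31 + 576) + 359) = √(545 + 359) = √904 = 2*√226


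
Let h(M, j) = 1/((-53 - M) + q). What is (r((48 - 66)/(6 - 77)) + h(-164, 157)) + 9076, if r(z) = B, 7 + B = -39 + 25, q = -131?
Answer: 181099/20 ≈ 9055.0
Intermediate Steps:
B = -21 (B = -7 + (-39 + 25) = -7 - 14 = -21)
r(z) = -21
h(M, j) = 1/(-184 - M) (h(M, j) = 1/((-53 - M) - 131) = 1/(-184 - M))
(r((48 - 66)/(6 - 77)) + h(-164, 157)) + 9076 = (-21 - 1/(184 - 164)) + 9076 = (-21 - 1/20) + 9076 = -421/20 + 9076 = 181099/20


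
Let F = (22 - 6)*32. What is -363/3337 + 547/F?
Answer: 1639483/1708544 ≈ 0.95958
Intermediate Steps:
F = 512 (F = 16*32 = 512)
-363/3337 + 547/F = -363/3337 + 547/512 = 1639483/1708544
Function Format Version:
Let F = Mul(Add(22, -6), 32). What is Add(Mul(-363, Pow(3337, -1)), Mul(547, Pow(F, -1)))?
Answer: Rational(1639483, 1708544) ≈ 0.95958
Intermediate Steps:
F = 512 (F = Mul(16, 32) = 512)
Add(Mul(-363, Pow(3337, -1)), Mul(547, Pow(F, -1))) = Add(Mul(-363, Pow(3337, -1)), Mul(547, Pow(512, -1))) = Add(Mul(-363, Rational(1, 3337)), Mul(547, Rational(1, 512))) = Add(Rational(-363, 3337), Rational(547, 512)) = Rational(1639483, 1708544)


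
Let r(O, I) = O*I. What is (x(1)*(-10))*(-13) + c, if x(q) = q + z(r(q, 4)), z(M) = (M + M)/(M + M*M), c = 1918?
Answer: 2100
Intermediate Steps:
r(O, I) = I*O
z(M) = 2*M/(M + M²) (z(M) = (2*M)/(M + M²) = 2*M/(M + M²))
x(q) = q + 2/(1 + 4*q)
(x(1)*(-10))*(-13) + c = ((1 + 2/(1 + 4*1))*(-10))*(-13) + 1918 = ((1 + 2/(1 + 4))*(-10))*(-13) + 1918 = ((1 + 2/5)*(-10))*(-13) + 1918 = ((1 + 2*(⅕))*(-10))*(-13) + 1918 = ((1 + ⅖)*(-10))*(-13) + 1918 = ((7/5)*(-10))*(-13) + 1918 = -14*(-13) + 1918 = 182 + 1918 = 2100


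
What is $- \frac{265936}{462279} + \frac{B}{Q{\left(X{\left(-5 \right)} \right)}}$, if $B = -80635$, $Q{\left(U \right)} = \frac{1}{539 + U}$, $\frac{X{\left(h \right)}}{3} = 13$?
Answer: $- \frac{21545451487306}{462279} \approx -4.6607 \cdot 10^{7}$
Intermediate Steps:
$X{\left(h \right)} = 39$ ($X{\left(h \right)} = 3 \cdot 13 = 39$)
$- \frac{265936}{462279} + \frac{B}{Q{\left(X{\left(-5 \right)} \right)}} = - \frac{265936}{462279} - \frac{80635}{\frac{1}{539 + 39}} = \left(-265936\right) \frac{1}{462279} - \frac{80635}{\frac{1}{578}} = - \frac{265936}{462279} - 80635 \frac{1}{\frac{1}{578}} = - \frac{265936}{462279} - 46607030 = - \frac{21545451487306}{462279}$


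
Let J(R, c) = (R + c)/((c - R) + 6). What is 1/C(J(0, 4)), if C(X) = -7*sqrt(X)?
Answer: -sqrt(10)/14 ≈ -0.22588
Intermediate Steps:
J(R, c) = (R + c)/(6 + c - R)
1/C(J(0, 4)) = 1/(-7*sqrt(0 + 4)/sqrt(6 + 4 - 1*0)) = 1/(-7*2/sqrt(6 + 4 + 0)) = 1/(-7*sqrt(10)/5) = -sqrt(10)/14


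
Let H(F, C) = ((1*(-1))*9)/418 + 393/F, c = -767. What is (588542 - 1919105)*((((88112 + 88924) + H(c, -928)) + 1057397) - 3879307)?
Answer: 86789824660074171/24662 ≈ 3.5192e+12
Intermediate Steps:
H(F, C) = -9/418 + 393/F (H(F, C) = -1*9*(1/418) + 393/F = -9*1/418 + 393/F = -9/418 + 393/F)
(588542 - 1919105)*((((88112 + 88924) + H(c, -928)) + 1057397) - 3879307) = (588542 - 1919105)*((((88112 + 88924) + (-9/418 + 393/(-767))) + 1057397) - 3879307) = -1330563*(((177036 + (-9/418 + 393*(-1/767))) + 1057397) - 3879307) = -1330563*(((177036 + (-9/418 - 393/767)) + 1057397) - 3879307) = -1330563*(((177036 - 171177/320606) + 1057397) - 3879307) = -1330563*((56758632639/320606 + 1057397) - 3879307) = -1330563*(395766455221/320606 - 3879307) = -1330563*(-847962644821/320606) = 86789824660074171/24662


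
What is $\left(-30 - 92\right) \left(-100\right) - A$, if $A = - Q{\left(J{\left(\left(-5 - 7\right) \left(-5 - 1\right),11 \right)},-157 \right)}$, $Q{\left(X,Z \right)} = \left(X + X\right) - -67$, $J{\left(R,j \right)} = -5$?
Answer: $12257$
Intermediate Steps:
$Q{\left(X,Z \right)} = 67 + 2 X$ ($Q{\left(X,Z \right)} = 2 X + 67 = 67 + 2 X$)
$A = -57$ ($A = - (67 + 2 \left(-5\right)) = - (67 - 10) = \left(-1\right) 57 = -57$)
$\left(-30 - 92\right) \left(-100\right) - A = \left(-30 - 92\right) \left(-100\right) - -57 = \left(-122\right) \left(-100\right) + 57 = 12200 + 57 = 12257$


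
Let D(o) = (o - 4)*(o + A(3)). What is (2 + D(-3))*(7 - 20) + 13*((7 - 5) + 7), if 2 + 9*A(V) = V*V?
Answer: -1001/9 ≈ -111.22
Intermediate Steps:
A(V) = -2/9 + V**2/9 (A(V) = -2/9 + (V*V)/9 = -2/9 + V**2/9)
D(o) = (-4 + o)*(7/9 + o) (D(o) = (o - 4)*(o + (-2/9 + (1/9)*3**2)) = (-4 + o)*(o + (-2/9 + (1/9)*9)) = (-4 + o)*(o + (-2/9 + 1)) = (-4 + o)*(o + 7/9) = (-4 + o)*(7/9 + o))
(2 + D(-3))*(7 - 20) + 13*((7 - 5) + 7) = (2 + (-28/9 + (-3)**2 - 29/9*(-3)))*(7 - 20) + 13*((7 - 5) + 7) = (2 + (-28/9 + 9 + 29/3))*(-13) + 13*(2 + 7) = (2 + 140/9)*(-13) + 13*9 = (158/9)*(-13) + 117 = -2054/9 + 117 = -1001/9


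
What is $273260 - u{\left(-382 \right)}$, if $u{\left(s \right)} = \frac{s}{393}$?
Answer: $\frac{107391562}{393} \approx 2.7326 \cdot 10^{5}$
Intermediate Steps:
$u{\left(s \right)} = \frac{s}{393}$ ($u{\left(s \right)} = s \frac{1}{393} = \frac{s}{393}$)
$273260 - u{\left(-382 \right)} = 273260 - \frac{1}{393} \left(-382\right) = 273260 - - \frac{382}{393} = 273260 + \frac{382}{393} = \frac{107391562}{393}$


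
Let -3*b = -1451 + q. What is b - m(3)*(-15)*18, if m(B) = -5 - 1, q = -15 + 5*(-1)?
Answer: -3389/3 ≈ -1129.7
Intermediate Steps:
q = -20 (q = -15 - 5 = -20)
m(B) = -6
b = 1471/3 (b = -(-1451 - 20)/3 = -⅓*(-1471) = 1471/3 ≈ 490.33)
b - m(3)*(-15)*18 = 1471/3 - (-6*(-15))*18 = 1471/3 - 90*18 = 1471/3 - 1*1620 = 1471/3 - 1620 = -3389/3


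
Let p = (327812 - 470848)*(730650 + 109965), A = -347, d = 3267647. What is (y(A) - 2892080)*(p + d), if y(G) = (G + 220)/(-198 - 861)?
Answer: 368245063303804135349/1059 ≈ 3.4773e+17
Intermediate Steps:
y(G) = -220/1059 - G/1059 (y(G) = (220 + G)/(-1059) = (220 + G)*(-1/1059) = -220/1059 - G/1059)
p = -120238207140 (p = -143036*840615 = -120238207140)
(y(A) - 2892080)*(p + d) = ((-220/1059 - 1/1059*(-347)) - 2892080)*(-120238207140 + 3267647) = ((-220/1059 + 347/1059) - 2892080)*(-120234939493) = (127/1059 - 2892080)*(-120234939493) = -3062712593/1059*(-120234939493) = 368245063303804135349/1059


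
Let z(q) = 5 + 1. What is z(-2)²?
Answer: 36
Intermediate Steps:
z(q) = 6
z(-2)² = 6² = 36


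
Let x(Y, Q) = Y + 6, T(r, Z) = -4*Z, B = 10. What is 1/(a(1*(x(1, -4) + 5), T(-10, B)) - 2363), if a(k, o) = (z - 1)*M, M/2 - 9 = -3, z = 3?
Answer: -1/2339 ≈ -0.00042753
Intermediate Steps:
M = 12 (M = 18 + 2*(-3) = 18 - 6 = 12)
x(Y, Q) = 6 + Y
a(k, o) = 24 (a(k, o) = (3 - 1)*12 = 2*12 = 24)
1/(a(1*(x(1, -4) + 5), T(-10, B)) - 2363) = 1/(24 - 2363) = 1/(-2339) = -1/2339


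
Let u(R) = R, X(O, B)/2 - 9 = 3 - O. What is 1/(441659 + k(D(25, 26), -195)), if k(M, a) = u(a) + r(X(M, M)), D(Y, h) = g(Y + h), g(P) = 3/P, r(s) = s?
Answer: 17/7505294 ≈ 2.2651e-6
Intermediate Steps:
X(O, B) = 24 - 2*O (X(O, B) = 18 + 2*(3 - O) = 18 + (6 - 2*O) = 24 - 2*O)
D(Y, h) = 3/(Y + h)
k(M, a) = 24 + a - 2*M (k(M, a) = a + (24 - 2*M) = 24 + a - 2*M)
1/(441659 + k(D(25, 26), -195)) = 1/(441659 + (24 - 195 - 6/(25 + 26))) = 1/(441659 + (24 - 195 - 6/51)) = 1/(441659 + (24 - 195 - 2*1/17)) = 1/(441659 + (24 - 195 - 2/17)) = 1/(441659 - 2909/17) = 1/(7505294/17) = 17/7505294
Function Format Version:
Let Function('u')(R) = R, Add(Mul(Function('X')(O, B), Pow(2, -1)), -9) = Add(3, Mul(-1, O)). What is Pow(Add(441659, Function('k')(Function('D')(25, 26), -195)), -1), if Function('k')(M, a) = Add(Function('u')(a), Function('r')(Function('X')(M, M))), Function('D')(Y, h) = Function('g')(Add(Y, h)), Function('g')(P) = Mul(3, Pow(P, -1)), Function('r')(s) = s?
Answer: Rational(17, 7505294) ≈ 2.2651e-6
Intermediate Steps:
Function('X')(O, B) = Add(24, Mul(-2, O)) (Function('X')(O, B) = Add(18, Mul(2, Add(3, Mul(-1, O)))) = Add(18, Add(6, Mul(-2, O))) = Add(24, Mul(-2, O)))
Function('D')(Y, h) = Mul(3, Pow(Add(Y, h), -1))
Function('k')(M, a) = Add(24, a, Mul(-2, M)) (Function('k')(M, a) = Add(a, Add(24, Mul(-2, M))) = Add(24, a, Mul(-2, M)))
Pow(Add(441659, Function('k')(Function('D')(25, 26), -195)), -1) = Pow(Add(441659, Add(24, -195, Mul(-2, Mul(3, Pow(Add(25, 26), -1))))), -1) = Pow(Add(441659, Add(24, -195, Mul(-2, Mul(3, Pow(51, -1))))), -1) = Pow(Add(441659, Add(24, -195, Mul(-2, Mul(3, Rational(1, 51))))), -1) = Pow(Add(441659, Add(24, -195, Mul(-2, Rational(1, 17)))), -1) = Pow(Add(441659, Add(24, -195, Rational(-2, 17))), -1) = Pow(Add(441659, Rational(-2909, 17)), -1) = Pow(Rational(7505294, 17), -1) = Rational(17, 7505294)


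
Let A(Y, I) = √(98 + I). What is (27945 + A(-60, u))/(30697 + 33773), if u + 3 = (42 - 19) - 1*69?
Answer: 13976/32235 ≈ 0.43357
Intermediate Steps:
u = -49 (u = -3 + ((42 - 19) - 1*69) = -3 + (23 - 69) = -3 - 46 = -49)
(27945 + A(-60, u))/(30697 + 33773) = (27945 + √(98 - 49))/(30697 + 33773) = (27945 + √49)/64470 = (27945 + 7)*(1/64470) = 27952*(1/64470) = 13976/32235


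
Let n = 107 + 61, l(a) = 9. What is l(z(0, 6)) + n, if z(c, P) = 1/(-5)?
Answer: 177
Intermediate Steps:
z(c, P) = -⅕
n = 168
l(z(0, 6)) + n = 9 + 168 = 177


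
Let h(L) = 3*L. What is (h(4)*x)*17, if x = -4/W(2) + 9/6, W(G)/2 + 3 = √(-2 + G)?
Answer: 442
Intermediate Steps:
W(G) = -6 + 2*√(-2 + G)
x = 13/6 (x = -4/(-6 + 2*√(-2 + 2)) + 9/6 = -4/(-6 + 2*√0) + 9*(⅙) = -4/(-6 + 2*0) + 3/2 = -4/(-6 + 0) + 3/2 = -4/(-6) + 3/2 = -4*(-⅙) + 3/2 = ⅔ + 3/2 = 13/6 ≈ 2.1667)
(h(4)*x)*17 = ((3*4)*(13/6))*17 = (12*(13/6))*17 = 26*17 = 442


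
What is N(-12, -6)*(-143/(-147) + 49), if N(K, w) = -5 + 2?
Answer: -7346/49 ≈ -149.92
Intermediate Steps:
N(K, w) = -3
N(-12, -6)*(-143/(-147) + 49) = -3*(-143/(-147) + 49) = -3*(-143*(-1/147) + 49) = -3*(143/147 + 49) = -3*7346/147 = -7346/49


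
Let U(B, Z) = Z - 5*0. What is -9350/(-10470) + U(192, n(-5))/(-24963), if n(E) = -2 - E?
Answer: 7779088/8712087 ≈ 0.89291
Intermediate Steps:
U(B, Z) = Z (U(B, Z) = Z + 0 = Z)
-9350/(-10470) + U(192, n(-5))/(-24963) = -9350/(-10470) + (-2 - 1*(-5))/(-24963) = -9350*(-1/10470) + (-2 + 5)*(-1/24963) = 935/1047 + 3*(-1/24963) = 935/1047 - 1/8321 = 7779088/8712087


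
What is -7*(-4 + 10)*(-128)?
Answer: 5376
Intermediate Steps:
-7*(-4 + 10)*(-128) = -7*6*(-128) = -42*(-128) = 5376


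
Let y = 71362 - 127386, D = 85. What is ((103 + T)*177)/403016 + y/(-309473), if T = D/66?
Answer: 4177211821/18415413104 ≈ 0.22683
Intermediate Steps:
T = 85/66 ≈ 1.2879
y = -56024
((103 + T)*177)/403016 + y/(-309473) = ((103 + 85/66)*177)/403016 - 56024/(-309473) = ((6883/66)*177)*(1/403016) - 56024*(-1/309473) = (406097/22)*(1/403016) + 376/2077 = 406097/8866352 + 376/2077 = 4177211821/18415413104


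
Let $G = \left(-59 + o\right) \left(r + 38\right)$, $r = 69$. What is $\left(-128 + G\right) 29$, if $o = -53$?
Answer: $-351248$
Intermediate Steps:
$G = -11984$ ($G = \left(-59 - 53\right) \left(69 + 38\right) = \left(-112\right) 107 = -11984$)
$\left(-128 + G\right) 29 = \left(-128 - 11984\right) 29 = \left(-12112\right) 29 = -351248$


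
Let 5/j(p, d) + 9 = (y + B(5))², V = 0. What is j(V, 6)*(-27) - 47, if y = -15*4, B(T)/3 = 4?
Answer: -800/17 ≈ -47.059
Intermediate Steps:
B(T) = 12 (B(T) = 3*4 = 12)
y = -60 (y = -5*12 = -60)
j(p, d) = 1/459 (j(p, d) = 5/(-9 + (-60 + 12)²) = 5/(-9 + (-48)²) = 5/(-9 + 2304) = 5/2295 = 5*(1/2295) = 1/459)
j(V, 6)*(-27) - 47 = (1/459)*(-27) - 47 = -1/17 - 47 = -800/17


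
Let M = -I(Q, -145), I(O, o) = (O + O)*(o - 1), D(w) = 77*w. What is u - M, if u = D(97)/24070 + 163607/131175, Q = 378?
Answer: -69698861091887/631476450 ≈ -1.1037e+5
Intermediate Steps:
I(O, o) = 2*O*(-1 + o) (I(O, o) = (2*O)*(-1 + o) = 2*O*(-1 + o))
u = 983553313/631476450 (u = (77*97)/24070 + 163607/131175 = 7469*(1/24070) + 163607*(1/131175) = 7469/24070 + 163607/131175 = 983553313/631476450 ≈ 1.5575)
M = 110376 (M = -2*378*(-1 - 145) = -2*378*(-146) = -1*(-110376) = 110376)
u - M = 983553313/631476450 - 1*110376 = 983553313/631476450 - 110376 = -69698861091887/631476450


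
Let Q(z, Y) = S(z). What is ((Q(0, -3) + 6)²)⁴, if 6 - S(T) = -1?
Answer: 815730721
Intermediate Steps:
S(T) = 7 (S(T) = 6 - 1*(-1) = 6 + 1 = 7)
Q(z, Y) = 7
((Q(0, -3) + 6)²)⁴ = ((7 + 6)²)⁴ = (13²)⁴ = 169⁴ = 815730721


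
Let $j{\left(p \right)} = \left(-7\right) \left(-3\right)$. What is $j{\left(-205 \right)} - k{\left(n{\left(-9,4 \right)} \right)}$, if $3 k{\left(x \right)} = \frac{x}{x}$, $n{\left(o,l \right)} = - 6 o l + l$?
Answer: $\frac{62}{3} \approx 20.667$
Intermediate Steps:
$n{\left(o,l \right)} = l - 6 l o$ ($n{\left(o,l \right)} = - 6 l o + l = l - 6 l o$)
$j{\left(p \right)} = 21$
$k{\left(x \right)} = \frac{1}{3}$ ($k{\left(x \right)} = \frac{x \frac{1}{x}}{3} = \frac{1}{3} \cdot 1 = \frac{1}{3}$)
$j{\left(-205 \right)} - k{\left(n{\left(-9,4 \right)} \right)} = 21 - \frac{1}{3} = \frac{62}{3}$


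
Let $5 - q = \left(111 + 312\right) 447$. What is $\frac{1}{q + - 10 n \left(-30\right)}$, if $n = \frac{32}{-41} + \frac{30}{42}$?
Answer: $- \frac{287}{54270512} \approx -5.2883 \cdot 10^{-6}$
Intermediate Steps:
$q = -189076$ ($q = 5 - \left(111 + 312\right) 447 = 5 - 423 \cdot 447 = 5 - 189081 = -189076$)
$n = - \frac{19}{287}$ ($n = 32 \left(- \frac{1}{41}\right) + 30 \cdot \frac{1}{42} = - \frac{32}{41} + \frac{5}{7} = - \frac{19}{287} \approx -0.066202$)
$\frac{1}{q + - 10 n \left(-30\right)} = \frac{1}{-189076 + \left(-10\right) \left(- \frac{19}{287}\right) \left(-30\right)} = \frac{1}{-189076 + \frac{190}{287} \left(-30\right)} = \frac{1}{-189076 - \frac{5700}{287}} = \frac{1}{- \frac{54270512}{287}} = - \frac{287}{54270512}$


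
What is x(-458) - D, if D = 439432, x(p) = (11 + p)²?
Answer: -239623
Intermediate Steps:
x(-458) - D = (11 - 458)² - 1*439432 = (-447)² - 439432 = 199809 - 439432 = -239623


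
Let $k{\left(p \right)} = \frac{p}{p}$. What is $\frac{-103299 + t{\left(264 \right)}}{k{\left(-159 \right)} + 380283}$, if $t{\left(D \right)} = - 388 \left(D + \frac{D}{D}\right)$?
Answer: $- \frac{206119}{380284} \approx -0.54201$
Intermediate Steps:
$t{\left(D \right)} = -388 - 388 D$ ($t{\left(D \right)} = - 388 \left(D + 1\right) = - 388 \left(1 + D\right) = -388 - 388 D$)
$k{\left(p \right)} = 1$
$\frac{-103299 + t{\left(264 \right)}}{k{\left(-159 \right)} + 380283} = \frac{-103299 - 102820}{1 + 380283} = \frac{-103299 - 102820}{380284} = \left(-103299 - 102820\right) \frac{1}{380284} = \left(-206119\right) \frac{1}{380284} = - \frac{206119}{380284}$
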